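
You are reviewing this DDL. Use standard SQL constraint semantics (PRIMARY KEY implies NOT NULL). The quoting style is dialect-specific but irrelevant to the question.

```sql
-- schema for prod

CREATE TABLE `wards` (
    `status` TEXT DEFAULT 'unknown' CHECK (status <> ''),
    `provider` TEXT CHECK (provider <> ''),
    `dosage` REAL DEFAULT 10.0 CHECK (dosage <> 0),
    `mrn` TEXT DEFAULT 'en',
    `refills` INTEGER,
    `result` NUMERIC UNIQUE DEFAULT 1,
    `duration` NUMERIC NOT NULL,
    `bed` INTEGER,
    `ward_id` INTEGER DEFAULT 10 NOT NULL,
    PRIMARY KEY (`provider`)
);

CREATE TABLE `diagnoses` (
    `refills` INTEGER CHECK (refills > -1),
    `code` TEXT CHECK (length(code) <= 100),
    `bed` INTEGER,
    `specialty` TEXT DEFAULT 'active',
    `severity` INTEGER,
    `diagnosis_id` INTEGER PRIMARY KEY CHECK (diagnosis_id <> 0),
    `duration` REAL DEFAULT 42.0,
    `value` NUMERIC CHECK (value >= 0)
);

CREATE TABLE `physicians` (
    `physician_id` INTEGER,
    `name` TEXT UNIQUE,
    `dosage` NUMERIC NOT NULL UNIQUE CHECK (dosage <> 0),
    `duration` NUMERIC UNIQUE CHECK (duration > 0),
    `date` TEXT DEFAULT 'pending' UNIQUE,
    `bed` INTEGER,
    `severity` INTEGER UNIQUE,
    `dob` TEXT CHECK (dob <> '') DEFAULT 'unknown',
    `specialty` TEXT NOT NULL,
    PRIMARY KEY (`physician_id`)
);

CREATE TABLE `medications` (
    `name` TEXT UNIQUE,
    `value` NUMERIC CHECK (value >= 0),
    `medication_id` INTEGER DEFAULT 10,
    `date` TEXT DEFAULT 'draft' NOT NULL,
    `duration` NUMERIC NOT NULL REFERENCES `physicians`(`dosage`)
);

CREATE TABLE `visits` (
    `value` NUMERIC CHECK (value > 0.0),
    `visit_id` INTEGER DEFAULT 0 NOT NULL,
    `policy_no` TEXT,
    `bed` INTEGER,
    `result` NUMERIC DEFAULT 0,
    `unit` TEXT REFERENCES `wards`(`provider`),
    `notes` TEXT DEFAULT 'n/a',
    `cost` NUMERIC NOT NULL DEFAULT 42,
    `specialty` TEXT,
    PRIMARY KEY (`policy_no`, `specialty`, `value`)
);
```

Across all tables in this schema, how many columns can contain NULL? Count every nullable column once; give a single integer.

wards: 6 nullable (status, dosage, mrn, refills, result, bed — PK (provider) and explicit NOT NULL columns excluded).
diagnoses: 7 nullable (refills, code, bed, specialty, severity, duration, value — PK (diagnosis_id) and explicit NOT NULL columns excluded).
physicians: 6 nullable (name, duration, date, bed, severity, dob — PK (physician_id) and explicit NOT NULL columns excluded).
medications: 3 nullable (name, value, medication_id — PK none and explicit NOT NULL columns excluded).
visits: 4 nullable (bed, result, unit, notes — PK (policy_no, specialty, value) and explicit NOT NULL columns excluded).
Total: 6 + 7 + 6 + 3 + 4 = 26.

26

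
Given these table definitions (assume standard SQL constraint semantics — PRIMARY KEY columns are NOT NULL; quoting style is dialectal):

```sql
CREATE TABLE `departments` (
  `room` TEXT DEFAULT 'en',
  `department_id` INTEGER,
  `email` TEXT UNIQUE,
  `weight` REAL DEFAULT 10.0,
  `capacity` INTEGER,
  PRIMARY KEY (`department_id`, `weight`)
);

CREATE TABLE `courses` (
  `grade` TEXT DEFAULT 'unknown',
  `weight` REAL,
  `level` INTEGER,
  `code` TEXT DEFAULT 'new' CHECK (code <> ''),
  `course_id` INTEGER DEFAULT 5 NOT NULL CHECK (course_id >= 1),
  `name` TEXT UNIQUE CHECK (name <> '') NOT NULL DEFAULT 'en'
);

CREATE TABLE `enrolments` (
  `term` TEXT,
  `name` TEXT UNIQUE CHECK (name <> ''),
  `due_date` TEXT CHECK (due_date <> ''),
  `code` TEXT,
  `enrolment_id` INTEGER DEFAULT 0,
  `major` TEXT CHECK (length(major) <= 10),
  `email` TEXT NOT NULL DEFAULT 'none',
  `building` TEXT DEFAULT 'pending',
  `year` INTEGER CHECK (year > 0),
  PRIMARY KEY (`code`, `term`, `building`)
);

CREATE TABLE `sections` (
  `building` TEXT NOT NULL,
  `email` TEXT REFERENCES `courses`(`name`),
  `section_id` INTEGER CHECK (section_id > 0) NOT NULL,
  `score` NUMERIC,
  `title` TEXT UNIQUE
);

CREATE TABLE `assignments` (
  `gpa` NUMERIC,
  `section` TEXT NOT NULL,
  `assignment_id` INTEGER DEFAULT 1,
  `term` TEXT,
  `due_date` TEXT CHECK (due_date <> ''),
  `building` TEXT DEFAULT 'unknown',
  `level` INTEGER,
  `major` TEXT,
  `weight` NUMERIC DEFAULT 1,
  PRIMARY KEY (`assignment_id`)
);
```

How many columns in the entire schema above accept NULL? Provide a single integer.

22

departments: 3 nullable (room, email, capacity — PK (department_id, weight) and explicit NOT NULL columns excluded).
courses: 4 nullable (grade, weight, level, code — PK none and explicit NOT NULL columns excluded).
enrolments: 5 nullable (name, due_date, enrolment_id, major, year — PK (code, term, building) and explicit NOT NULL columns excluded).
sections: 3 nullable (email, score, title — PK none and explicit NOT NULL columns excluded).
assignments: 7 nullable (gpa, term, due_date, building, level, major, weight — PK (assignment_id) and explicit NOT NULL columns excluded).
Total: 3 + 4 + 5 + 3 + 7 = 22.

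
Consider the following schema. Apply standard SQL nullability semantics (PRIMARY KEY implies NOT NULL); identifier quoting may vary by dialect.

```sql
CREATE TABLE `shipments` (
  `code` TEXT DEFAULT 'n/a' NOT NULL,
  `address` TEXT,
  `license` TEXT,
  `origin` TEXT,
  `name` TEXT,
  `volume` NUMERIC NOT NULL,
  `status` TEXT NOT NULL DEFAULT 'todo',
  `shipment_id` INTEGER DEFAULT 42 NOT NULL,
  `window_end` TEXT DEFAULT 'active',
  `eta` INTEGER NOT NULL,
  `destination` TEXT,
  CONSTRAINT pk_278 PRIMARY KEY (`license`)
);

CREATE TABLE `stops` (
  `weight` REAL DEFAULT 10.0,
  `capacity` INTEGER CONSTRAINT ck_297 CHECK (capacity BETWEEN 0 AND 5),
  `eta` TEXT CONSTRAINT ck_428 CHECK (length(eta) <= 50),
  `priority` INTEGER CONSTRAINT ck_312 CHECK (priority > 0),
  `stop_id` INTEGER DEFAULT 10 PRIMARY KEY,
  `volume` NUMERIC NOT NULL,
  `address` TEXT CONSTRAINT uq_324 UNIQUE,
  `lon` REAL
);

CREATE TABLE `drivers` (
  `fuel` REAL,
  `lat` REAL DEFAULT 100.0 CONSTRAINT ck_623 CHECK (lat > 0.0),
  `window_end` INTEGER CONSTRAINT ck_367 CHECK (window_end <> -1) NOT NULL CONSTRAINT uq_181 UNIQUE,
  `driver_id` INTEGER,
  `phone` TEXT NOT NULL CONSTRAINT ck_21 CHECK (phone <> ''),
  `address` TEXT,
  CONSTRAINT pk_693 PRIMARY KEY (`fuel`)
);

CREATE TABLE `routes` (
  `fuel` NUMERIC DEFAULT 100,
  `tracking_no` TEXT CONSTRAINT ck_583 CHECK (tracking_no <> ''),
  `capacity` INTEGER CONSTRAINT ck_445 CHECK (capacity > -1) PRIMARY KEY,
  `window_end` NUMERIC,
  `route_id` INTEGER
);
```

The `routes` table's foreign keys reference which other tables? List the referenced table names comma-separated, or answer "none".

none

No column in routes has a REFERENCES clause.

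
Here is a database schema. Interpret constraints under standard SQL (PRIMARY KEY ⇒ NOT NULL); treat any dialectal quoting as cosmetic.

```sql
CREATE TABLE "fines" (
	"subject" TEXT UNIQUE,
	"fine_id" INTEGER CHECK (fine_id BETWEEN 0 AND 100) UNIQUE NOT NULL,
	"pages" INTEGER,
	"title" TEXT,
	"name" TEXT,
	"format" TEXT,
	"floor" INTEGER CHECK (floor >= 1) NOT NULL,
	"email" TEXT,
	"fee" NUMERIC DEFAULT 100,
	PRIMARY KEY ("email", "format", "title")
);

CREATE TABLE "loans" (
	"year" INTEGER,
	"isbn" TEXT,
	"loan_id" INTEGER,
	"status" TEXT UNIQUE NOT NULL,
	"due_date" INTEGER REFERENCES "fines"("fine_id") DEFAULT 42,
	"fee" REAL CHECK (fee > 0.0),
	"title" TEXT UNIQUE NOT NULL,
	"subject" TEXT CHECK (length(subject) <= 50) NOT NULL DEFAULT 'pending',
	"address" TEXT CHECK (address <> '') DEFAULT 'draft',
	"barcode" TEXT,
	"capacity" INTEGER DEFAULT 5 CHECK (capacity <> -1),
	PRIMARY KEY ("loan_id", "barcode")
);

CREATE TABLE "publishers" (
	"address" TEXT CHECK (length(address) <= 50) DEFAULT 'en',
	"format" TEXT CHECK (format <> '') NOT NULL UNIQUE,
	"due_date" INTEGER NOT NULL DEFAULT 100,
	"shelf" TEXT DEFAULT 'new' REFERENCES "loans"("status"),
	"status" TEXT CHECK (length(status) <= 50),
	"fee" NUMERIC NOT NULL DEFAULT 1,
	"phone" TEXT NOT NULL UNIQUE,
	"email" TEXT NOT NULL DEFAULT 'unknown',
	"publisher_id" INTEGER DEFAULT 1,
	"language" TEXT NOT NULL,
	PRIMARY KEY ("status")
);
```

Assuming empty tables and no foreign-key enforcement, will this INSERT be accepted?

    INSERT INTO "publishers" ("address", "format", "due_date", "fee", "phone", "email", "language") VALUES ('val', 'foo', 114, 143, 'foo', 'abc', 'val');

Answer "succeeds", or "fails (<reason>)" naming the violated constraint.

status is omitted from the column list and has no DEFAULT, so it would receive NULL.
But status is part of the PRIMARY KEY (implied NOT NULL).

fails (NOT NULL on status)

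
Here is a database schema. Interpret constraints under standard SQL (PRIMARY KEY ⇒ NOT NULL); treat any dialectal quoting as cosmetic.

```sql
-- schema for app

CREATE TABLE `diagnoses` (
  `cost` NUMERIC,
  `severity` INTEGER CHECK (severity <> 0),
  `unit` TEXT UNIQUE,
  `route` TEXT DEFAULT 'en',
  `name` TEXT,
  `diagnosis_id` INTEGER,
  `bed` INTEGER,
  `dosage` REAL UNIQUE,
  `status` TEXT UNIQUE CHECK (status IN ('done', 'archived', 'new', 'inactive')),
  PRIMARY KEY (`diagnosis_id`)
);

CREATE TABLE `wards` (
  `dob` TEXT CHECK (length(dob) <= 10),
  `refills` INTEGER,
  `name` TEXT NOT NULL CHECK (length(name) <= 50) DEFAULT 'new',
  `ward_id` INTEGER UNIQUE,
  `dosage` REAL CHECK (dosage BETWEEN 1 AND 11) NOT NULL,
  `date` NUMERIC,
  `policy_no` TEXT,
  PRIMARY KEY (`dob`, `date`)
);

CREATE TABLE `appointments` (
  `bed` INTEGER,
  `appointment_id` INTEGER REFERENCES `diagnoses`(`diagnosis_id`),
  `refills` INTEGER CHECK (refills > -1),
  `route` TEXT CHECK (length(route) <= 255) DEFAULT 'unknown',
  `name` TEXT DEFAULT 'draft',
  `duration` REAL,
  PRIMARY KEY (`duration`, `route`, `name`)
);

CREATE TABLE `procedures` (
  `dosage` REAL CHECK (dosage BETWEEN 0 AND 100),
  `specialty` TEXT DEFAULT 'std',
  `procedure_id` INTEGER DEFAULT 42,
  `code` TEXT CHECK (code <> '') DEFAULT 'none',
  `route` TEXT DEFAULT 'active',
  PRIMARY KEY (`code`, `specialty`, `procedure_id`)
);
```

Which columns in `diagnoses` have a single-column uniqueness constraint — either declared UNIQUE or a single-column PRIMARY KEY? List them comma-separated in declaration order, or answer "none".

unit, diagnosis_id, dosage, status

- cost: no UNIQUE or single-column PK constraint.
- severity: no UNIQUE or single-column PK constraint.
- unit: declared UNIQUE → unique.
- route: no UNIQUE or single-column PK constraint.
- name: no UNIQUE or single-column PK constraint.
- diagnosis_id: single-column PRIMARY KEY → unique.
- bed: no UNIQUE or single-column PK constraint.
- dosage: declared UNIQUE → unique.
- status: declared UNIQUE → unique.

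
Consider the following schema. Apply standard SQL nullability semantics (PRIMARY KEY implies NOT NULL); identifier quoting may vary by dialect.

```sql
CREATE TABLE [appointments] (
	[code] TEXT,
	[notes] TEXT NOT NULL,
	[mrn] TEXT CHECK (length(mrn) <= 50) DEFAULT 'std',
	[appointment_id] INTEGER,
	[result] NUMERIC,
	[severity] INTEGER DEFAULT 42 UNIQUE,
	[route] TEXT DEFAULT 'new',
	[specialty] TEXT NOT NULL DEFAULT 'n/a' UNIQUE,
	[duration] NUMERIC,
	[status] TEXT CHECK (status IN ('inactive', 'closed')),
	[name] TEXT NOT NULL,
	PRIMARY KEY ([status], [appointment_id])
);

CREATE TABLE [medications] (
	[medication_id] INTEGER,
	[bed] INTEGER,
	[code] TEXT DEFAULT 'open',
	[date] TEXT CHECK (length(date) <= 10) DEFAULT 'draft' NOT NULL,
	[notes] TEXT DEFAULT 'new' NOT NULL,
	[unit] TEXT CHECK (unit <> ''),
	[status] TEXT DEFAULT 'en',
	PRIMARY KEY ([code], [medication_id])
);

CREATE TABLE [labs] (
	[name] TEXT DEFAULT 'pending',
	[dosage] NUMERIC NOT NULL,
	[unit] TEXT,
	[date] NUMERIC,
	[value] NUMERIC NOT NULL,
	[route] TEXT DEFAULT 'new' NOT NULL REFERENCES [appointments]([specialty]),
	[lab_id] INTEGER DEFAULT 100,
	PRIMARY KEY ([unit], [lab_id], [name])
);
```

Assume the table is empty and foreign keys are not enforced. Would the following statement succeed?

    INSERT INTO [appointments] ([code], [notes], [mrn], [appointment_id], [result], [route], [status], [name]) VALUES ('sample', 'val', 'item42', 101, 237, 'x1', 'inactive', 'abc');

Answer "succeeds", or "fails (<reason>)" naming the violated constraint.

succeeds

NOT NULL columns: appointment_id is supplied; name is supplied; notes is supplied; specialty defaults to 'n/a'; status is supplied.
CHECK constraints: 'item42' satisfies (length(mrn) <= 50); 'inactive' satisfies (status IN ('inactive', 'closed')).
No constraint is violated.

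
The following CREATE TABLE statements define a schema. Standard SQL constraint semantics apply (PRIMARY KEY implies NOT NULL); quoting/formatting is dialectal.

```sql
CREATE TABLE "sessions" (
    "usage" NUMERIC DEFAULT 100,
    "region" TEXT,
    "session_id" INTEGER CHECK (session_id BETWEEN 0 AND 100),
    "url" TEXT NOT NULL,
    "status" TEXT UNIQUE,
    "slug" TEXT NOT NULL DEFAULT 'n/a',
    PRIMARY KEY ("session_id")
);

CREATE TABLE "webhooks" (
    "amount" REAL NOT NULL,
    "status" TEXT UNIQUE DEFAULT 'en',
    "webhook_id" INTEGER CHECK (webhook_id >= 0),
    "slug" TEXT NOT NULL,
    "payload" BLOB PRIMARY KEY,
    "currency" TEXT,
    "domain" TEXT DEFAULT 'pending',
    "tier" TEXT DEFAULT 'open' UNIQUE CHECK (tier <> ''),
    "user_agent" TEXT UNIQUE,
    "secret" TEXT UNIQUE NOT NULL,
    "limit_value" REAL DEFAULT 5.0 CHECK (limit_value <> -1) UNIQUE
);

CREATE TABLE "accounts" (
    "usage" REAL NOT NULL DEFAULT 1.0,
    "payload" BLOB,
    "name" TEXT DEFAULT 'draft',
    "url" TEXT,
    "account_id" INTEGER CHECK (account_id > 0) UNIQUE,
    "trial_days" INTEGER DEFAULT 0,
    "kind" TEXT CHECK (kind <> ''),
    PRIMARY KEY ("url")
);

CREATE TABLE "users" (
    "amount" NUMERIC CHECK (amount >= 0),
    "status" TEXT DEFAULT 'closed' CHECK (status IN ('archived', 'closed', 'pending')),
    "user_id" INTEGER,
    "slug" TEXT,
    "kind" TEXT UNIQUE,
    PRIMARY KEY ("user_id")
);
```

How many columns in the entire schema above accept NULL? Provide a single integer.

sessions: 3 nullable (usage, region, status — PK (session_id) and explicit NOT NULL columns excluded).
webhooks: 7 nullable (status, webhook_id, currency, domain, tier, user_agent, limit_value — PK (payload) and explicit NOT NULL columns excluded).
accounts: 5 nullable (payload, name, account_id, trial_days, kind — PK (url) and explicit NOT NULL columns excluded).
users: 4 nullable (amount, status, slug, kind — PK (user_id) and explicit NOT NULL columns excluded).
Total: 3 + 7 + 5 + 4 = 19.

19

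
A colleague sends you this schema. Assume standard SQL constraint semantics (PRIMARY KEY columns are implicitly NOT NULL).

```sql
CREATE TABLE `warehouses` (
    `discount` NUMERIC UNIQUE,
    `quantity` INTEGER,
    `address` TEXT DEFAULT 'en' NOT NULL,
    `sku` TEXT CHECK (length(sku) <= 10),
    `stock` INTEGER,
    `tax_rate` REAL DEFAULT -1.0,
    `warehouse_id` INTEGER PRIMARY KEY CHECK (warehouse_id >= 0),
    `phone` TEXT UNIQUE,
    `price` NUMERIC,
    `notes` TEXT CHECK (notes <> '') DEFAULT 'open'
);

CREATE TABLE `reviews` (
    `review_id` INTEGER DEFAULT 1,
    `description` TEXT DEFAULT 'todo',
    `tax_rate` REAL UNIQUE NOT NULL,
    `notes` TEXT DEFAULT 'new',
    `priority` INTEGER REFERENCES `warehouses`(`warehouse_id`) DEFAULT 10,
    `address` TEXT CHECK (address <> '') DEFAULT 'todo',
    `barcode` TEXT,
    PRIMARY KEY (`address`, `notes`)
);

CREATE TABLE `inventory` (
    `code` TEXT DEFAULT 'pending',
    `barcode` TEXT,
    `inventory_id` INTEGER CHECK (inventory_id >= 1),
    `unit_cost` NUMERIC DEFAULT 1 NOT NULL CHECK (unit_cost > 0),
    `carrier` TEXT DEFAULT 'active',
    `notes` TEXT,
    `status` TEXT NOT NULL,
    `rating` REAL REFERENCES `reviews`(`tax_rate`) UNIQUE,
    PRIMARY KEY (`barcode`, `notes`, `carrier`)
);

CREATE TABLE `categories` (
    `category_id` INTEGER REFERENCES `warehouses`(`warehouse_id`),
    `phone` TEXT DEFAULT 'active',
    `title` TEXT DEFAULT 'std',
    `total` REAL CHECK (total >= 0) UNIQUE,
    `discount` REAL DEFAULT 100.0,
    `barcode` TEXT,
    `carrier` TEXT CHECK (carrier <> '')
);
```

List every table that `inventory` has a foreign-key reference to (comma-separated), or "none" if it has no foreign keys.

reviews

- rating REFERENCES reviews(tax_rate).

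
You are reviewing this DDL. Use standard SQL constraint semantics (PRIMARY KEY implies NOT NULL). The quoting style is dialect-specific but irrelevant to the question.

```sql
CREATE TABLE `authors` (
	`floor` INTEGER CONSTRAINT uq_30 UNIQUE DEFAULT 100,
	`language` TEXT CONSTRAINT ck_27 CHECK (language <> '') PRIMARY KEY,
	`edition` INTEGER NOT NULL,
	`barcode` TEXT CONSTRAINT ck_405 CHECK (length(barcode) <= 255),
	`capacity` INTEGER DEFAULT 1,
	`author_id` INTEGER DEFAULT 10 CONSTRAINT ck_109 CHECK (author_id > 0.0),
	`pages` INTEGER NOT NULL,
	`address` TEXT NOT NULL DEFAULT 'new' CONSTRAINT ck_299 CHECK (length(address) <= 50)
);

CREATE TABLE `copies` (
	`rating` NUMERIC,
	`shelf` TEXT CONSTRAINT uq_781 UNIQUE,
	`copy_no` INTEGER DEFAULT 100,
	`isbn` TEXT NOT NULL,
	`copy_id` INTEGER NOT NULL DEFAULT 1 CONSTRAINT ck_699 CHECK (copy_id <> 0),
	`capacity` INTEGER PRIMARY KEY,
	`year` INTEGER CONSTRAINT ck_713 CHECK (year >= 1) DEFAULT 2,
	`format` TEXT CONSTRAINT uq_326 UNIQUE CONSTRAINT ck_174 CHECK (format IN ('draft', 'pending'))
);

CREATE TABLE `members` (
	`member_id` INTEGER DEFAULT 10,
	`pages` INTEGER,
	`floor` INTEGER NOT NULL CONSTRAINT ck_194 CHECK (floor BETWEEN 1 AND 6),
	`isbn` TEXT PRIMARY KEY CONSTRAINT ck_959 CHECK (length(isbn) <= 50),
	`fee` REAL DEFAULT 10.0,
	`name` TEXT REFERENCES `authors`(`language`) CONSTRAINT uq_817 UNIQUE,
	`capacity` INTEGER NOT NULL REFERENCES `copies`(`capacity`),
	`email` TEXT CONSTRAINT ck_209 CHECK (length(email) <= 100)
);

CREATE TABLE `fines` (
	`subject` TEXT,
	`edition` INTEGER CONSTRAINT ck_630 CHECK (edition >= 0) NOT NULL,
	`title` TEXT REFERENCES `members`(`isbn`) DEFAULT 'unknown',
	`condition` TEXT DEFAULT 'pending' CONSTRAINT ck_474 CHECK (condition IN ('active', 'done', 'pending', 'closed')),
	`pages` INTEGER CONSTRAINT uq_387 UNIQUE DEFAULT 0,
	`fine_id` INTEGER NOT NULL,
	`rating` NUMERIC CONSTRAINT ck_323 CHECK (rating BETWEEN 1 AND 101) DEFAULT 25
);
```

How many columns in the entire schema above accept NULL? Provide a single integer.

19

authors: 4 nullable (floor, barcode, capacity, author_id — PK (language) and explicit NOT NULL columns excluded).
copies: 5 nullable (rating, shelf, copy_no, year, format — PK (capacity) and explicit NOT NULL columns excluded).
members: 5 nullable (member_id, pages, fee, name, email — PK (isbn) and explicit NOT NULL columns excluded).
fines: 5 nullable (subject, title, condition, pages, rating — PK none and explicit NOT NULL columns excluded).
Total: 4 + 5 + 5 + 5 = 19.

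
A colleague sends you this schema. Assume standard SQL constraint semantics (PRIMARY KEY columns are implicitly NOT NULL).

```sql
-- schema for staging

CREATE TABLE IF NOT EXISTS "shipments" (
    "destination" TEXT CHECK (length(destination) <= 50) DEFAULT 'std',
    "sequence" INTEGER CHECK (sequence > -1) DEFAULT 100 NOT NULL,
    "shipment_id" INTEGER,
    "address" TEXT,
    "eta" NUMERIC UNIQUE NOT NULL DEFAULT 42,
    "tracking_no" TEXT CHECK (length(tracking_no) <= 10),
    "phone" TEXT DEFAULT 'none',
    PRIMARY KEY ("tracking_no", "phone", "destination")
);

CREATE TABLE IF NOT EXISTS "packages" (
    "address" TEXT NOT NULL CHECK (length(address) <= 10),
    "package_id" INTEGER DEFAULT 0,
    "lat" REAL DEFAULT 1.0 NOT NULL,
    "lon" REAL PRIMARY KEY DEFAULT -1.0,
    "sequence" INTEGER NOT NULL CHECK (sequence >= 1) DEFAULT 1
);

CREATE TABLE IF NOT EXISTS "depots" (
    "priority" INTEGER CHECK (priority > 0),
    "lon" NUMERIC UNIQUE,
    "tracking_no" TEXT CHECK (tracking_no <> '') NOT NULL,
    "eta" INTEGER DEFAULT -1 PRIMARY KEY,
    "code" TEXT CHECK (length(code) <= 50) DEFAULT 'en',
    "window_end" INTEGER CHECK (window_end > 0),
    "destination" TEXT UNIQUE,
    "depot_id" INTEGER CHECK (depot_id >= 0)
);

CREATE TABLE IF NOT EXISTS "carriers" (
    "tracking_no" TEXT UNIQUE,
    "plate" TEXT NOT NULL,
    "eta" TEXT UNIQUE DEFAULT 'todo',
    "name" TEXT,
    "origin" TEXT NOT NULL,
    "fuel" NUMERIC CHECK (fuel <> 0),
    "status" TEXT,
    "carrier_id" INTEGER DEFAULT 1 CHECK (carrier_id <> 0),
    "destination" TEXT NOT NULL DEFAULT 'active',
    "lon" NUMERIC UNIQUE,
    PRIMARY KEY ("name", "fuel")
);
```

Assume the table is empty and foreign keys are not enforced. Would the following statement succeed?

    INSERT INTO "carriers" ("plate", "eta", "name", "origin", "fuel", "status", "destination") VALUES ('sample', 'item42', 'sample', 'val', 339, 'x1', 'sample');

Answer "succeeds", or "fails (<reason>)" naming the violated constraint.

succeeds

NOT NULL columns: destination is supplied; fuel is supplied; name is supplied; origin is supplied; plate is supplied.
CHECK constraints: 339 satisfies (fuel <> 0).
No constraint is violated.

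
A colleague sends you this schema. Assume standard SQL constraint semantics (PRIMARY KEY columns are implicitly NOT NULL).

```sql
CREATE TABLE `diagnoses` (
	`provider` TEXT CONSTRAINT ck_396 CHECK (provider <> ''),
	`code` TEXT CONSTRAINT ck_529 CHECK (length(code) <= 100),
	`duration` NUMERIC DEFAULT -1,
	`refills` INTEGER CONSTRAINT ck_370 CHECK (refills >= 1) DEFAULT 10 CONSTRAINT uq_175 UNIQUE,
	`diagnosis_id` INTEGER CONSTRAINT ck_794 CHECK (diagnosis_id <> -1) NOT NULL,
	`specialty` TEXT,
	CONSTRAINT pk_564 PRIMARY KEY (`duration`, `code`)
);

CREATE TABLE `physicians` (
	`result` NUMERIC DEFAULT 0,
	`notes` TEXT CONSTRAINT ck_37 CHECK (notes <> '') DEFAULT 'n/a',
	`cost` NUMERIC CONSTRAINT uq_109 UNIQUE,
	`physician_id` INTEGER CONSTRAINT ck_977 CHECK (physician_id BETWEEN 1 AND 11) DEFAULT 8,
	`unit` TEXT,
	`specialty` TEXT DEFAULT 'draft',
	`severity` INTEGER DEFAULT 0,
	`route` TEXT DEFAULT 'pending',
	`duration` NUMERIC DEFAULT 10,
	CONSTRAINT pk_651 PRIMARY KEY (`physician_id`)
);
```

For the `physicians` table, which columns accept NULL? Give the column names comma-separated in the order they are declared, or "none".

- result: DEFAULT only fills an omitted column; an explicit NULL is still allowed → nullable.
- notes: CHECK does not forbid NULL (a CHECK constraint passes when its expression is NULL) → nullable.
- cost: UNIQUE does not imply NOT NULL → nullable.
- physician_id: part of the PRIMARY KEY, which implies NOT NULL → not nullable.
- unit: no NOT NULL constraint applies → nullable.
- specialty: DEFAULT only fills an omitted column; an explicit NULL is still allowed → nullable.
- severity: DEFAULT only fills an omitted column; an explicit NULL is still allowed → nullable.
- route: DEFAULT only fills an omitted column; an explicit NULL is still allowed → nullable.
- duration: DEFAULT only fills an omitted column; an explicit NULL is still allowed → nullable.

result, notes, cost, unit, specialty, severity, route, duration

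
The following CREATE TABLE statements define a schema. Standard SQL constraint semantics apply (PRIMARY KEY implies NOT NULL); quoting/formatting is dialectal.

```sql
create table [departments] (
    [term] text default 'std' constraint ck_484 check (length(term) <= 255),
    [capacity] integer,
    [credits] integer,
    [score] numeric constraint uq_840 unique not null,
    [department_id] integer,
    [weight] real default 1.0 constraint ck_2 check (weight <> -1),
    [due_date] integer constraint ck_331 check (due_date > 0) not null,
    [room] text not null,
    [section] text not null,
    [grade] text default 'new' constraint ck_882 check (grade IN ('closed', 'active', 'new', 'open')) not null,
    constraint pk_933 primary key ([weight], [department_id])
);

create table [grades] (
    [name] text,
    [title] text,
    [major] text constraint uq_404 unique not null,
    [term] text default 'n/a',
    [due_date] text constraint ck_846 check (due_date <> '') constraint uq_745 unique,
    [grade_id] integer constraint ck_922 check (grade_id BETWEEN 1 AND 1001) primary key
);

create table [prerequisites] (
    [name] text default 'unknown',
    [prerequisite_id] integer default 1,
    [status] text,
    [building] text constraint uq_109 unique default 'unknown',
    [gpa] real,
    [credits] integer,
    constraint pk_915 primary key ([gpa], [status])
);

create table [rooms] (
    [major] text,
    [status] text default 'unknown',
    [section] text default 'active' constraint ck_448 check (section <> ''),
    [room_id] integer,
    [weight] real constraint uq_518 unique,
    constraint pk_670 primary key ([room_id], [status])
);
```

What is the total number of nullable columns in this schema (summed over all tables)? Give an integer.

14

departments: 3 nullable (term, capacity, credits — PK (weight, department_id) and explicit NOT NULL columns excluded).
grades: 4 nullable (name, title, term, due_date — PK (grade_id) and explicit NOT NULL columns excluded).
prerequisites: 4 nullable (name, prerequisite_id, building, credits — PK (gpa, status) and explicit NOT NULL columns excluded).
rooms: 3 nullable (major, section, weight — PK (room_id, status) and explicit NOT NULL columns excluded).
Total: 3 + 4 + 4 + 3 = 14.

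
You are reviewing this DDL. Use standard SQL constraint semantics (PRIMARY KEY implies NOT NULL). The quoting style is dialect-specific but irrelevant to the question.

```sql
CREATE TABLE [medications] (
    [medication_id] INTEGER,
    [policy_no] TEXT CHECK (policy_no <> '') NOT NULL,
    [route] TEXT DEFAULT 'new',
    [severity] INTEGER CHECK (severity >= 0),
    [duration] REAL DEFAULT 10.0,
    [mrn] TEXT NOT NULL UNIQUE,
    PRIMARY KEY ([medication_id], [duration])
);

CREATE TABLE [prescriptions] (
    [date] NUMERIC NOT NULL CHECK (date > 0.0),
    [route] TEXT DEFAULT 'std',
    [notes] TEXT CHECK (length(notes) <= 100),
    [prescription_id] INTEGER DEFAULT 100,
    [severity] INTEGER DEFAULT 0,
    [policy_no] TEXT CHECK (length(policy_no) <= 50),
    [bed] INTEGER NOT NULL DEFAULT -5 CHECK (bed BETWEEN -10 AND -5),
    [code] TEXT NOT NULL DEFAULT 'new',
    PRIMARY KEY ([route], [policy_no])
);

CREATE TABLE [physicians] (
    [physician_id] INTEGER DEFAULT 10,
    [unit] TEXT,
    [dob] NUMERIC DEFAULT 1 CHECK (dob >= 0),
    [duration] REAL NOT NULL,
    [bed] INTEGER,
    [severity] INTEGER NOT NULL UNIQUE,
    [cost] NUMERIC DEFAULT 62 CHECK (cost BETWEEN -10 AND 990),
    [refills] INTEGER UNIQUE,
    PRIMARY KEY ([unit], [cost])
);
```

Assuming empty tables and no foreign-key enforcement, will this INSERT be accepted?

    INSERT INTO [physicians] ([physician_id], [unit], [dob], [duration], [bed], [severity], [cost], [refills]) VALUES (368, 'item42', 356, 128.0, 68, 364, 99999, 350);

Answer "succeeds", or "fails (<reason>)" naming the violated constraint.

fails (CHECK on cost)

The value 99999 for cost violates CHECK (cost BETWEEN -10 AND 990).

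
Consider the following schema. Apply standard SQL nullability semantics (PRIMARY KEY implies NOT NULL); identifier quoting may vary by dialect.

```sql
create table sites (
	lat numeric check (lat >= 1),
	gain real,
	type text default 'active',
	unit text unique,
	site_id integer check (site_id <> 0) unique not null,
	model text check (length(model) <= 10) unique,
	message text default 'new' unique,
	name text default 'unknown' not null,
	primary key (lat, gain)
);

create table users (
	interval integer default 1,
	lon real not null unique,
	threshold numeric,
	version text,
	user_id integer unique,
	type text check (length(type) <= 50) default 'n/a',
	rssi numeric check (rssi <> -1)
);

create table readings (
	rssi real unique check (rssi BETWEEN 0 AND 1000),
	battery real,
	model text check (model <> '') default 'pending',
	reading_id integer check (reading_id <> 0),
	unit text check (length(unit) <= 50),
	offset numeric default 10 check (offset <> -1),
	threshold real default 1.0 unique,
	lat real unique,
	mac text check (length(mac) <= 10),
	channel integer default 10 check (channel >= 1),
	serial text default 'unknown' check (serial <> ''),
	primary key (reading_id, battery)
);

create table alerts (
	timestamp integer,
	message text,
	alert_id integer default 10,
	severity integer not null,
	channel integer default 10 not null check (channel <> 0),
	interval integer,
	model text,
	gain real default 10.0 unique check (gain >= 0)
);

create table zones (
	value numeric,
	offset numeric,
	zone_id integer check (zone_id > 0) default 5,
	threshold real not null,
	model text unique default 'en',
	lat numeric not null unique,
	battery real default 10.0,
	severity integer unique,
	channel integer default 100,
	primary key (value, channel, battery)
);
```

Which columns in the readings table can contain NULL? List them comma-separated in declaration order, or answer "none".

rssi, model, unit, offset, threshold, lat, mac, channel, serial

- rssi: CHECK does not forbid NULL (a CHECK constraint passes when its expression is NULL) → nullable.
- battery: part of the PRIMARY KEY, which implies NOT NULL → not nullable.
- model: CHECK does not forbid NULL (a CHECK constraint passes when its expression is NULL) → nullable.
- reading_id: part of the PRIMARY KEY, which implies NOT NULL → not nullable.
- unit: CHECK does not forbid NULL (a CHECK constraint passes when its expression is NULL) → nullable.
- offset: CHECK does not forbid NULL (a CHECK constraint passes when its expression is NULL) → nullable.
- threshold: UNIQUE does not imply NOT NULL → nullable.
- lat: UNIQUE does not imply NOT NULL → nullable.
- mac: CHECK does not forbid NULL (a CHECK constraint passes when its expression is NULL) → nullable.
- channel: CHECK does not forbid NULL (a CHECK constraint passes when its expression is NULL) → nullable.
- serial: CHECK does not forbid NULL (a CHECK constraint passes when its expression is NULL) → nullable.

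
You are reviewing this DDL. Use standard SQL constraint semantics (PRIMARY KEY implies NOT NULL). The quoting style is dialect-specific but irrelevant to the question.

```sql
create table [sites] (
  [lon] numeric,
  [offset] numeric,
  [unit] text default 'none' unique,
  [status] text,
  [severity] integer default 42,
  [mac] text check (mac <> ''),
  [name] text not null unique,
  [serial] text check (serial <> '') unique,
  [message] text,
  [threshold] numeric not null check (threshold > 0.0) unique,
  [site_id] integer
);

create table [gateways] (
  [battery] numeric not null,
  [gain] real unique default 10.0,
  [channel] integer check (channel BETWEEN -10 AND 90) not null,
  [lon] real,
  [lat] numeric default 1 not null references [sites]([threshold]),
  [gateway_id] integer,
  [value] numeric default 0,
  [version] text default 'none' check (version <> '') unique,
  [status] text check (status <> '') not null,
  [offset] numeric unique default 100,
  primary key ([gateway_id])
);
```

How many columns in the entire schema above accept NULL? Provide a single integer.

sites: 9 nullable (lon, offset, unit, status, severity, mac, serial, message, site_id — PK none and explicit NOT NULL columns excluded).
gateways: 5 nullable (gain, lon, value, version, offset — PK (gateway_id) and explicit NOT NULL columns excluded).
Total: 9 + 5 = 14.

14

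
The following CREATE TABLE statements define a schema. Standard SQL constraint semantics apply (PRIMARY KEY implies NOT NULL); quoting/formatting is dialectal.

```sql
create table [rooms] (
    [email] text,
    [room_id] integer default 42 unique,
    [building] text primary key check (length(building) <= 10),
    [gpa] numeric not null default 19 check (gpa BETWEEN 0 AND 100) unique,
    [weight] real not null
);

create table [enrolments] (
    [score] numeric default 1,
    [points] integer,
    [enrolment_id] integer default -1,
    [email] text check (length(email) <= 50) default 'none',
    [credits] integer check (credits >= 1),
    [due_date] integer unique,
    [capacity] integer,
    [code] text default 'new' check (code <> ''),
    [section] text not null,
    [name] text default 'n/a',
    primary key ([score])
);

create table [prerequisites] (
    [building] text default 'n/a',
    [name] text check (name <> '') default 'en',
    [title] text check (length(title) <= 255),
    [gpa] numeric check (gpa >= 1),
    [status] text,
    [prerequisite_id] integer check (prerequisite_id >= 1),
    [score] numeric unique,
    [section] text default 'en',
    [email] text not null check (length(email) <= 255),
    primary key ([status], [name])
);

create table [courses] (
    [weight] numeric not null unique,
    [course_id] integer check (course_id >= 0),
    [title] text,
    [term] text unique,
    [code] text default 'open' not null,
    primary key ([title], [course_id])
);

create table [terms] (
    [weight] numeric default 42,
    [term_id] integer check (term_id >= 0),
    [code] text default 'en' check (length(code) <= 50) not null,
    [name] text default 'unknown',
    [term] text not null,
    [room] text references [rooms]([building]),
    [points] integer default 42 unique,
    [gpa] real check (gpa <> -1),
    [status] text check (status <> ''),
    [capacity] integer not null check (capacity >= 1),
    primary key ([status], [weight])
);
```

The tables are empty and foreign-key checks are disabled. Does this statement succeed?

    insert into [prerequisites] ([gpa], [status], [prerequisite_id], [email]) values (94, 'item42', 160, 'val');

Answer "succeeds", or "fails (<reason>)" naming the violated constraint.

NOT NULL columns: email is supplied; name defaults to 'en'; status is supplied.
CHECK constraints: 94 satisfies (gpa >= 1); 160 satisfies (prerequisite_id >= 1); 'val' satisfies (length(email) <= 255).
No constraint is violated.

succeeds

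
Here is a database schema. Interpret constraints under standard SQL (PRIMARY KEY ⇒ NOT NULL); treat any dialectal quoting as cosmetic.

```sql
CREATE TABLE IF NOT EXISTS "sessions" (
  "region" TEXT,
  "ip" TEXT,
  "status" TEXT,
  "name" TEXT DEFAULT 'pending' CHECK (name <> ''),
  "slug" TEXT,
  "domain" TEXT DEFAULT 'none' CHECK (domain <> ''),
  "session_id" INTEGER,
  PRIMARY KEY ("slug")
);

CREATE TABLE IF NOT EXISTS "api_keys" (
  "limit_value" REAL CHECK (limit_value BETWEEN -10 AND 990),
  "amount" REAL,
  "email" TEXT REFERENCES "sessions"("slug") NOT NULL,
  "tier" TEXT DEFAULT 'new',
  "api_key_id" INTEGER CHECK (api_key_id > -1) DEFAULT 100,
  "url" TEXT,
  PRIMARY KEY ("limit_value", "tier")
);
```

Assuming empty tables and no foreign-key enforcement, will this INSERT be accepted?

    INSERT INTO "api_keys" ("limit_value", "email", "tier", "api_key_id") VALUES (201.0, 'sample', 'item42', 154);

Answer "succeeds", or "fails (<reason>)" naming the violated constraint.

NOT NULL columns: email is supplied; limit_value is supplied; tier is supplied.
CHECK constraints: 201.0 satisfies (limit_value BETWEEN -10 AND 990); 154 satisfies (api_key_id > -1).
No constraint is violated.

succeeds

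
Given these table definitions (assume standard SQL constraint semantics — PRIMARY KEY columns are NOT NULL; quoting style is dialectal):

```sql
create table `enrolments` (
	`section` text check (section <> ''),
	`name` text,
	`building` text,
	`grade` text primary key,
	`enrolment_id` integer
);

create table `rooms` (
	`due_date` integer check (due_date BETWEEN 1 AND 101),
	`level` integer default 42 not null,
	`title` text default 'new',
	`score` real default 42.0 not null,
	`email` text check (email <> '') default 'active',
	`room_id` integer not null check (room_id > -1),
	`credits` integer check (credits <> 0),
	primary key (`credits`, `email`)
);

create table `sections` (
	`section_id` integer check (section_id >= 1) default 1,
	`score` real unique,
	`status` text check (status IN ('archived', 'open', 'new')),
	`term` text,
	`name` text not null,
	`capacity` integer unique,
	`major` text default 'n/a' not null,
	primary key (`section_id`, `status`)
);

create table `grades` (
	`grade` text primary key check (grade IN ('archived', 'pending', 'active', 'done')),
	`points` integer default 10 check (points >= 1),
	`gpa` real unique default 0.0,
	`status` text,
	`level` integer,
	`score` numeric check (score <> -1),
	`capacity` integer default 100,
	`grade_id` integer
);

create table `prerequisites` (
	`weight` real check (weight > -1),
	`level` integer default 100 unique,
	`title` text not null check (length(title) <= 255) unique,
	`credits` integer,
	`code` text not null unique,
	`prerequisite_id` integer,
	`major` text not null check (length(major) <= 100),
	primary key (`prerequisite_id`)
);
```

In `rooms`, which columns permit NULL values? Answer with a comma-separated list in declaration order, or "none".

due_date, title

- due_date: CHECK does not forbid NULL (a CHECK constraint passes when its expression is NULL) → nullable.
- level: declared NOT NULL → not nullable.
- title: DEFAULT only fills an omitted column; an explicit NULL is still allowed → nullable.
- score: declared NOT NULL → not nullable.
- email: part of the PRIMARY KEY, which implies NOT NULL → not nullable.
- room_id: declared NOT NULL → not nullable.
- credits: part of the PRIMARY KEY, which implies NOT NULL → not nullable.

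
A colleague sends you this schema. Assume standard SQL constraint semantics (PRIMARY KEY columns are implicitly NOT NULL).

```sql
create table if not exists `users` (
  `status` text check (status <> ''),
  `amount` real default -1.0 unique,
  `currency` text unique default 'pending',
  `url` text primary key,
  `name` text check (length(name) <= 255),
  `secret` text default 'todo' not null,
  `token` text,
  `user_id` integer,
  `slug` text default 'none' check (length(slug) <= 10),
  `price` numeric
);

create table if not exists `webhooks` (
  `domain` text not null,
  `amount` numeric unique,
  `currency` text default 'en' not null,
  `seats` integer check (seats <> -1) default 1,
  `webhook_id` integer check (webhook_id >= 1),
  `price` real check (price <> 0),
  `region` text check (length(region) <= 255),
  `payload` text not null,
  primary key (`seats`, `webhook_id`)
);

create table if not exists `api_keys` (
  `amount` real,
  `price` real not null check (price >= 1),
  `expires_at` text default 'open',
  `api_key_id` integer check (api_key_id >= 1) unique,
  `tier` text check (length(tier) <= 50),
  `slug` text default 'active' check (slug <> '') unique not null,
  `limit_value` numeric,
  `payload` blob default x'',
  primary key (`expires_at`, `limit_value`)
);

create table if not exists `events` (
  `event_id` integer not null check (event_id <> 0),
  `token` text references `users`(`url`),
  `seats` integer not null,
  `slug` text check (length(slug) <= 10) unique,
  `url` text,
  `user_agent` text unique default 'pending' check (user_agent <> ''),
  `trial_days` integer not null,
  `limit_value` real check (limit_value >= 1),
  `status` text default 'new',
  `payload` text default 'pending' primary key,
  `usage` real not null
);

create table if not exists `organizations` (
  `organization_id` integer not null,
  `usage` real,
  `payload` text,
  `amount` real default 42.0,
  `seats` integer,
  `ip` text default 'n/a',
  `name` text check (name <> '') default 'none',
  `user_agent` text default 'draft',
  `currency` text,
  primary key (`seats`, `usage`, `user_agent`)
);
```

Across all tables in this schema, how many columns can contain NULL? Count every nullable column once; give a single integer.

26

users: 8 nullable (status, amount, currency, name, token, user_id, slug, price — PK (url) and explicit NOT NULL columns excluded).
webhooks: 3 nullable (amount, price, region — PK (seats, webhook_id) and explicit NOT NULL columns excluded).
api_keys: 4 nullable (amount, api_key_id, tier, payload — PK (expires_at, limit_value) and explicit NOT NULL columns excluded).
events: 6 nullable (token, slug, url, user_agent, limit_value, status — PK (payload) and explicit NOT NULL columns excluded).
organizations: 5 nullable (payload, amount, ip, name, currency — PK (seats, usage, user_agent) and explicit NOT NULL columns excluded).
Total: 8 + 3 + 4 + 6 + 5 = 26.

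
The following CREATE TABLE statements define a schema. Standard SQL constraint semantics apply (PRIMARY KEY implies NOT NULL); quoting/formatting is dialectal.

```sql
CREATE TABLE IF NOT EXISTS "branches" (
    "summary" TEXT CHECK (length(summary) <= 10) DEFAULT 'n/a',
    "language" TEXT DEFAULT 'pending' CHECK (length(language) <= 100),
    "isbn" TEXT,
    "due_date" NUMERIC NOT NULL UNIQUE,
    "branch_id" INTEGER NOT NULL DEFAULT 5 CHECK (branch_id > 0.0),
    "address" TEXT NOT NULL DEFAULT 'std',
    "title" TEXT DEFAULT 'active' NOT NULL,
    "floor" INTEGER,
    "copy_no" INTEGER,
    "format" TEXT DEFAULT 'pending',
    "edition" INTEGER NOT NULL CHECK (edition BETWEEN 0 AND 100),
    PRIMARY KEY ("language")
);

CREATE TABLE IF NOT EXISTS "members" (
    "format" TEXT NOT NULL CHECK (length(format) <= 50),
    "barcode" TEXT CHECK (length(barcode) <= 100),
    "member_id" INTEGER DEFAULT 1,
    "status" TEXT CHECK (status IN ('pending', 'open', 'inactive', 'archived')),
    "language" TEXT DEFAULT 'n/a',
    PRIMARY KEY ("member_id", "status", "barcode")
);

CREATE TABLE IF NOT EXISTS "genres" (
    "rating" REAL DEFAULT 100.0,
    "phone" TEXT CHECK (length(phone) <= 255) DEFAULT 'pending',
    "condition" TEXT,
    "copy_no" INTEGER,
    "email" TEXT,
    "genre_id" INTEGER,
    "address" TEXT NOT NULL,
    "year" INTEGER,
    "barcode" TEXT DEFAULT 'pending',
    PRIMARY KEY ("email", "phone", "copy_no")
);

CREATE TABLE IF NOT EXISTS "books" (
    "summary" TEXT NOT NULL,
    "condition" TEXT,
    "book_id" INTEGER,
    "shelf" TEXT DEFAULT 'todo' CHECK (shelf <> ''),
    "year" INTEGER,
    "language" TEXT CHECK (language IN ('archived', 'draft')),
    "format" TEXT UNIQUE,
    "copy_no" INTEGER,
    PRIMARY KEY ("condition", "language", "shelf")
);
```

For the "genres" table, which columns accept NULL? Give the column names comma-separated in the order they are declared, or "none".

- rating: DEFAULT only fills an omitted column; an explicit NULL is still allowed → nullable.
- phone: part of the PRIMARY KEY, which implies NOT NULL → not nullable.
- condition: no NOT NULL constraint applies → nullable.
- copy_no: part of the PRIMARY KEY, which implies NOT NULL → not nullable.
- email: part of the PRIMARY KEY, which implies NOT NULL → not nullable.
- genre_id: no NOT NULL constraint applies → nullable.
- address: declared NOT NULL → not nullable.
- year: no NOT NULL constraint applies → nullable.
- barcode: DEFAULT only fills an omitted column; an explicit NULL is still allowed → nullable.

rating, condition, genre_id, year, barcode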